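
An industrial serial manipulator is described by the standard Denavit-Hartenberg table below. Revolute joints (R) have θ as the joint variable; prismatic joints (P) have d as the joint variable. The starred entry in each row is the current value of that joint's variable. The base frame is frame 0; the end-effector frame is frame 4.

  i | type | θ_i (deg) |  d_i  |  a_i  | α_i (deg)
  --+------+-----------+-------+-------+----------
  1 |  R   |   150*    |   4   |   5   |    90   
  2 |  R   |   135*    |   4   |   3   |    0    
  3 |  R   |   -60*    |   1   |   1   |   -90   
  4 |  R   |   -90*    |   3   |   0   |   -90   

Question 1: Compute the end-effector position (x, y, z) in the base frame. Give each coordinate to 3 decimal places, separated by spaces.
2.292 4.450 7.864

after link 1: o_1 = (-4.3301, 2.5000, 4.0000)
after link 2: o_2 = (-0.4930, 4.9034, 6.1213)
after link 3: o_3 = (-0.2172, 5.8989, 7.0872)
after link 4: o_4 = (2.2924, 4.4500, 7.8637)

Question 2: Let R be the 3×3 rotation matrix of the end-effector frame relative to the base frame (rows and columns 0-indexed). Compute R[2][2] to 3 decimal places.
End-effector z-axis (col 2 of R) = (-0.2241,0.1294,0.9659)
R[2][2] = 0.9659

0.966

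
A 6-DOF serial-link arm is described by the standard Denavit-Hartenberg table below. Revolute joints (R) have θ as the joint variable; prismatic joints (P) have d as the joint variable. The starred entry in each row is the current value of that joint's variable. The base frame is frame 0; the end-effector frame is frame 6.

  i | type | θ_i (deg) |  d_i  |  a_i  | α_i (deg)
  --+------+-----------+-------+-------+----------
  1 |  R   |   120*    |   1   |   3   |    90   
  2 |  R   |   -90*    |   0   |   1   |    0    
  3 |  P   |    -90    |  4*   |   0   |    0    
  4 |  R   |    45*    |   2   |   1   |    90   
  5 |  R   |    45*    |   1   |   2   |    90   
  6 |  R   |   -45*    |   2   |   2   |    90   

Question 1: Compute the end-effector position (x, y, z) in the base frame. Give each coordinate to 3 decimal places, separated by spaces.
after link 1: o_1 = (-1.5000, 2.5981, 1.0000)
after link 2: o_2 = (-1.5000, 2.5981, 0.0000)
after link 3: o_3 = (1.9641, 4.5981, 0.0000)
after link 4: o_4 = (4.0497, 4.9857, -0.7071)
after link 5: o_5 = (6.1280, 4.2144, -1.0000)
after link 6: o_6 = (6.1228, 3.3949, -3.7071)

6.123 3.395 -3.707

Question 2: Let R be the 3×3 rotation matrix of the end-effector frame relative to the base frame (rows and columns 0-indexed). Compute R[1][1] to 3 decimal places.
-0.787

End-effector y-axis (col 1 of R) = (-0.3624,-0.7866,-0.5000)
R[1][1] = -0.7866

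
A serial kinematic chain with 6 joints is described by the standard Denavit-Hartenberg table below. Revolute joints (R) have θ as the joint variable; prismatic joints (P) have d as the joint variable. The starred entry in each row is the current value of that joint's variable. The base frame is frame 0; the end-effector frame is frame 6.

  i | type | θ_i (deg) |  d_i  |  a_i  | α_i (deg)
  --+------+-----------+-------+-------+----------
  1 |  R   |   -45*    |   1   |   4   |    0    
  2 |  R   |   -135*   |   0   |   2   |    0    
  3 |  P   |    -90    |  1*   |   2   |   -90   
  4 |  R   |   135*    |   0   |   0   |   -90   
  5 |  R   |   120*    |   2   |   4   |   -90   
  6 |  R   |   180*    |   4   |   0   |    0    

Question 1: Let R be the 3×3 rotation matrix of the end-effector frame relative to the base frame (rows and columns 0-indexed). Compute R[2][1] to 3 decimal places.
0.707

End-effector y-axis (col 1 of R) = (0.0000,-0.7071,0.7071)
R[2][1] = 0.7071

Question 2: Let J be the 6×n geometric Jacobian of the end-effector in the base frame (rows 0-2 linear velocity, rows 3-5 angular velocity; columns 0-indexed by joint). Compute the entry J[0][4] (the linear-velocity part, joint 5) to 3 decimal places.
axis z_4 = (0.0000,-0.7071,0.7071); lever o_n−o_4 = (1.4641,2.4495,5.2779)
cross product → J_v[:, 4] = (-5.4641,1.0353,1.0353)
J_ω[:, 4] = z_4
entry J[0][4] = -5.4641

-5.464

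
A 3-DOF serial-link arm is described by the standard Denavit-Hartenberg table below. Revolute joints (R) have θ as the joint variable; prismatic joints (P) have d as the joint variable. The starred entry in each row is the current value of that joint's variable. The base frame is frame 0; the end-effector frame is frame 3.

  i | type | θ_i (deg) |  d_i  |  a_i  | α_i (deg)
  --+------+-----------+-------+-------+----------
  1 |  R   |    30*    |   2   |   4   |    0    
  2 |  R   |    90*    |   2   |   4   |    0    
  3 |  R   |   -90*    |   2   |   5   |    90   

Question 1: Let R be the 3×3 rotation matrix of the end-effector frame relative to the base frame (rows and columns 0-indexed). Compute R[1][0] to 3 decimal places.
End-effector x-axis (col 0 of R) = (0.8660,0.5000,0.0000)
R[1][0] = 0.5000

0.500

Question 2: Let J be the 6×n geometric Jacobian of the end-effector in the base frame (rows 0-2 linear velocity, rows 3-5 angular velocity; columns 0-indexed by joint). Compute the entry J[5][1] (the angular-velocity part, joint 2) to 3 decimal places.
axis z_1 = (0.0000,0.0000,1.0000); lever o_n−o_1 = (2.3301,5.9641,4.0000)
cross product → J_v[:, 1] = (-5.9641,2.3301,0.0000)
J_ω[:, 1] = z_1
entry J[5][1] = 1.0000

1.000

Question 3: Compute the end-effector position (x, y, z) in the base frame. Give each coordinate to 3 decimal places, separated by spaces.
5.794 7.964 6.000

after link 1: o_1 = (3.4641, 2.0000, 2.0000)
after link 2: o_2 = (1.4641, 5.4641, 4.0000)
after link 3: o_3 = (5.7942, 7.9641, 6.0000)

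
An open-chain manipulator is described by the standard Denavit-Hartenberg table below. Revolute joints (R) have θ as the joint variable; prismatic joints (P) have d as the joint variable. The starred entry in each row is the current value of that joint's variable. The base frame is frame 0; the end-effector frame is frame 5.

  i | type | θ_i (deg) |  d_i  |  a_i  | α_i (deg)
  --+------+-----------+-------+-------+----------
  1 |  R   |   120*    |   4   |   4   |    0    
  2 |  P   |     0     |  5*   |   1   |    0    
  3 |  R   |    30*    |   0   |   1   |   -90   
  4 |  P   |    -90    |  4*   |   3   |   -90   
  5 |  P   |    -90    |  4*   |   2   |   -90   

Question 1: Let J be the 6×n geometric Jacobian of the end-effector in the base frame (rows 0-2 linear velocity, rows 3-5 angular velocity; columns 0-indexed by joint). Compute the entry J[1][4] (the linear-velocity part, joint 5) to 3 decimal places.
0.500

prismatic axis z_4 = (-0.8660,0.5000,-0.0000)
J_v[:, 4] = z_4; J_ω[:, 4] = (0,0,0)
entry J[1][4] = 0.5000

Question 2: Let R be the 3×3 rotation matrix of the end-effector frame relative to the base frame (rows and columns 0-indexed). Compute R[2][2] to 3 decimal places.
End-effector z-axis (col 2 of R) = (-0.0000,0.0000,1.0000)
R[2][2] = 1.0000

1.000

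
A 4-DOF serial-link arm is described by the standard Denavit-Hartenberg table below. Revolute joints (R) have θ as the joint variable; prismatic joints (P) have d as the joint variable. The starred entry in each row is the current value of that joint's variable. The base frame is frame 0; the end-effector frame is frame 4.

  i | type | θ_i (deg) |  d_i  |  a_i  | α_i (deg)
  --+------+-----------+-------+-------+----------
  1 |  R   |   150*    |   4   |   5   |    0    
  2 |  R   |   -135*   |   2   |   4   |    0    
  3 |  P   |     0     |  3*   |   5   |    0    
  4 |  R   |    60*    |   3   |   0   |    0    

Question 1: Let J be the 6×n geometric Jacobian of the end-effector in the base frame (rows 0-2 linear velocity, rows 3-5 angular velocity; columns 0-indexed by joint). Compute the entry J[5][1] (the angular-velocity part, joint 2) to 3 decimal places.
1.000

axis z_1 = (0.0000,0.0000,1.0000); lever o_n−o_1 = (8.6933,2.3294,8.0000)
cross product → J_v[:, 1] = (-2.3294,8.6933,0.0000)
J_ω[:, 1] = z_1
entry J[5][1] = 1.0000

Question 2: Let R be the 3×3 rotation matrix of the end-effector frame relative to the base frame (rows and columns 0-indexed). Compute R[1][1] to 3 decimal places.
End-effector y-axis (col 1 of R) = (-0.9659,0.2588,0.0000)
R[1][1] = 0.2588

0.259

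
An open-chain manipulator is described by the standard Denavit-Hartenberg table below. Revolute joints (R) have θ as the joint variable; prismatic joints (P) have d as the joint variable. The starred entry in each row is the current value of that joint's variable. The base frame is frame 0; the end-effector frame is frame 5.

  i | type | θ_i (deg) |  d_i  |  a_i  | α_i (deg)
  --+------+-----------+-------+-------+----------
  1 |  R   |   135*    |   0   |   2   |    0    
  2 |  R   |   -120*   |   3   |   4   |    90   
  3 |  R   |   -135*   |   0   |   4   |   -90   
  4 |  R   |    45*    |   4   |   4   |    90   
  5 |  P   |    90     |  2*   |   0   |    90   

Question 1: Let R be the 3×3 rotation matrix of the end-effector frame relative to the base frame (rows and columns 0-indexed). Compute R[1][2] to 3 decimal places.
0.554

End-effector z-axis (col 2 of R) = (-0.6660,0.5536,-0.5000)
R[1][2] = 0.5536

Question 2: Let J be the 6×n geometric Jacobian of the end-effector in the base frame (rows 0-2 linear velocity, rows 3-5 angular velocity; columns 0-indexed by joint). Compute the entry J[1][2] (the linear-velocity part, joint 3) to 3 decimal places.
2.241

axis z_2 = (0.2588,-0.9659,0.0000); lever o_n−o_2 = (-3.2638,0.5896,-8.6569)
cross product → J_v[:, 2] = (8.3619,2.2406,-3.0000)
J_ω[:, 2] = z_2
entry J[1][2] = 2.2406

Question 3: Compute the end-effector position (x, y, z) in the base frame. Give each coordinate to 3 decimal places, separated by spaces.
-0.814 3.039 -5.657

after link 1: o_1 = (-1.4142, 1.4142, 0.0000)
after link 2: o_2 = (2.4495, 2.4495, 3.0000)
after link 3: o_3 = (-0.2826, 1.7174, 0.1716)
after link 4: o_4 = (-0.2144, 4.6639, -4.6569)
after link 5: o_5 = (-0.8143, 3.0391, -5.6569)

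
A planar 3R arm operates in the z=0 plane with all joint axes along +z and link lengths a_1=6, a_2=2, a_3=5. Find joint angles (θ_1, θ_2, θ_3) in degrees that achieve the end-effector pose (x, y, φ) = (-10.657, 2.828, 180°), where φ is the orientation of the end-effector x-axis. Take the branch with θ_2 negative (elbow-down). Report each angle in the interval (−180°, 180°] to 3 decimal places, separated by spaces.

171.874 -90.002 98.128

wrist centre = target − a_3·(cos φ, sin φ) = (-5.6570, 2.8280)
cos θ_2 = (39.9992−6²−2²)/(2·6·2) = -0.0000; θ_2 = -90.0018° (elbow-down)
β = atan2(2.8280,-5.6570) = 153.4390°; ψ = atan2(-2.0000,5.9999) = -18.4351°
θ_1 = β − ψ = 171.8741°
θ_3 = φ − θ_1 − θ_2 = 98.1277° (wrapped to (-180°,180°])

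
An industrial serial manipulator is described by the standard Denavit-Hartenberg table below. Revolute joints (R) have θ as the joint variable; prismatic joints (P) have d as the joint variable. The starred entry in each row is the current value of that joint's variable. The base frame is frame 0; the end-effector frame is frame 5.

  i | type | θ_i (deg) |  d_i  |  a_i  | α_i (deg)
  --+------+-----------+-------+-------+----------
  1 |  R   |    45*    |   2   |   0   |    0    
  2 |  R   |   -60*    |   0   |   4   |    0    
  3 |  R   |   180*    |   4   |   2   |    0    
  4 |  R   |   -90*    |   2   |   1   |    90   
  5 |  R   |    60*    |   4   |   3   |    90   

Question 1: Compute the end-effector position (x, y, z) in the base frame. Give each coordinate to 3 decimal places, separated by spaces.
after link 1: o_1 = (0.0000, 0.0000, 2.0000)
after link 2: o_2 = (3.8637, -1.0353, 2.0000)
after link 3: o_3 = (1.9319, -0.5176, 6.0000)
after link 4: o_4 = (2.1907, 0.4483, 8.0000)
after link 5: o_5 = (6.4426, 0.8619, 10.5981)

6.443 0.862 10.598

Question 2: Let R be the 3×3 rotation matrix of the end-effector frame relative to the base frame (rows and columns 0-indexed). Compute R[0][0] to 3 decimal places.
0.129

End-effector x-axis (col 0 of R) = (0.1294,0.4830,0.8660)
R[0][0] = 0.1294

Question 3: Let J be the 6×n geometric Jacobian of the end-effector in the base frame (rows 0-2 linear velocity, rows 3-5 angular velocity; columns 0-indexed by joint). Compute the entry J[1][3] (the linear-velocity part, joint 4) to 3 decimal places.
axis z_3 = (0.0000,0.0000,1.0000); lever o_n−o_3 = (4.5108,1.3795,4.5981)
cross product → J_v[:, 3] = (-1.3795,4.5108,0.0000)
J_ω[:, 3] = z_3
entry J[1][3] = 4.5108

4.511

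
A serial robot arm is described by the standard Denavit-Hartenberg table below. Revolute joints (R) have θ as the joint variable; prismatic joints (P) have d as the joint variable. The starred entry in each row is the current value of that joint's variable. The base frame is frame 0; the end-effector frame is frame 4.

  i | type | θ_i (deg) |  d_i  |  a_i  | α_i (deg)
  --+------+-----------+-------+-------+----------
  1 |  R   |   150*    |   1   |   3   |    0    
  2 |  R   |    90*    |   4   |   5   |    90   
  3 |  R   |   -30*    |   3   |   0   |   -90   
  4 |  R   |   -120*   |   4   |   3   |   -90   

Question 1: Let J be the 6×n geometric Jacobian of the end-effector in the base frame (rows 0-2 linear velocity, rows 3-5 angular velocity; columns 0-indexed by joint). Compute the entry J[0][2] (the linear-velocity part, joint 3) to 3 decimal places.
2.107

axis z_2 = (-0.8660,0.5000,0.0000); lever o_n−o_2 = (-5.1986,2.1920,4.2141)
cross product → J_v[:, 2] = (2.1071,3.6495,0.7010)
J_ω[:, 2] = z_2
entry J[0][2] = 2.1071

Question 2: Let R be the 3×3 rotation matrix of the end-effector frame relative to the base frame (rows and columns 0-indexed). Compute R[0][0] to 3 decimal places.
End-effector x-axis (col 0 of R) = (-0.5335,0.8080,0.2500)
R[0][0] = -0.5335

-0.533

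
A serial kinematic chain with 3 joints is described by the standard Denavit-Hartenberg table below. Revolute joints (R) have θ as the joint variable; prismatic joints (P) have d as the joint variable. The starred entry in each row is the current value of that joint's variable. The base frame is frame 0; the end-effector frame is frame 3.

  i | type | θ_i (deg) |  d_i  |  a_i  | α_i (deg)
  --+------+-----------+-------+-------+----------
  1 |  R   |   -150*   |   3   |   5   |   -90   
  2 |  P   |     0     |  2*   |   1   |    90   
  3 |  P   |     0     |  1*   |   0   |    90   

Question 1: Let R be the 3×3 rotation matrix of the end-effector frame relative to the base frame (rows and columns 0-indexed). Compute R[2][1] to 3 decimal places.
End-effector y-axis (col 1 of R) = (0.0000,-0.0000,1.0000)
R[2][1] = 1.0000

1.000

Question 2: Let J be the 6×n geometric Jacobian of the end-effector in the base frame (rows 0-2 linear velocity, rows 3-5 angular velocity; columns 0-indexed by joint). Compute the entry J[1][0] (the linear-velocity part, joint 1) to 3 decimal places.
axis z_0 = ẑ; lever o_n−o_0 = (-4.1962,-4.7321,4.0000)
cross product → J_v[:, 0] = (4.7321,-4.1962,0.0000)
J_ω[:, 0] = z_0
entry J[1][0] = -4.1962

-4.196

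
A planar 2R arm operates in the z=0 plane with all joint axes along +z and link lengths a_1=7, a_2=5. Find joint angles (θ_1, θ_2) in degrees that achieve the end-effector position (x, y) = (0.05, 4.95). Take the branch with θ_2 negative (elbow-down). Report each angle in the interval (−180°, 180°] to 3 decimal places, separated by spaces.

cos θ_2 = (24.5050−7²−5²)/(2·7·5) = -0.7071; θ_2 = -134.9971° (elbow-down)
β = atan2(4.9500,0.0500) = 89.4213°; ψ = atan2(-3.5357,3.4646) = -45.5816°
θ_1 = β − ψ = 135.0029°

135.003 -134.997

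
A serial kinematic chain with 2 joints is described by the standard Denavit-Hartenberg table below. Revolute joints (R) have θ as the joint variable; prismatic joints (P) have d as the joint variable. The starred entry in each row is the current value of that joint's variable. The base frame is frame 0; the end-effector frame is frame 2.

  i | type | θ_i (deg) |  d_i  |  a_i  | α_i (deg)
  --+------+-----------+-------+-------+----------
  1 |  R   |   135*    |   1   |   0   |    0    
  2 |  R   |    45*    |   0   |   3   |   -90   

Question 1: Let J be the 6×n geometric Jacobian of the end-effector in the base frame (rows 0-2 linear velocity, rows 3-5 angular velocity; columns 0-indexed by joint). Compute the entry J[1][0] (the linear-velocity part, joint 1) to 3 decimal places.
-3.000

axis z_0 = ẑ; lever o_n−o_0 = (-3.0000,0.0000,1.0000)
cross product → J_v[:, 0] = (-0.0000,-3.0000,0.0000)
J_ω[:, 0] = z_0
entry J[1][0] = -3.0000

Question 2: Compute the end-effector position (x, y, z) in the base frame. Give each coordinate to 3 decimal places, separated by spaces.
after link 1: o_1 = (0.0000, 0.0000, 1.0000)
after link 2: o_2 = (-3.0000, 0.0000, 1.0000)

-3.000 0.000 1.000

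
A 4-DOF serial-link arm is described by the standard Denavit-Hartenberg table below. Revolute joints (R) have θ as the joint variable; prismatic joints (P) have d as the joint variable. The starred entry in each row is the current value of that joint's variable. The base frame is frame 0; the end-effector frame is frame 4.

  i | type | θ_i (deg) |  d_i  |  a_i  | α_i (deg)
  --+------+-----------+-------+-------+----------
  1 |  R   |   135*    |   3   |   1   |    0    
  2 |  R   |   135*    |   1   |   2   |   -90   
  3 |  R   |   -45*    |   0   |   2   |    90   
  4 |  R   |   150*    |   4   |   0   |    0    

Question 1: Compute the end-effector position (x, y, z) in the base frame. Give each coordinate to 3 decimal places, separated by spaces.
after link 1: o_1 = (-0.7071, 0.7071, 3.0000)
after link 2: o_2 = (-0.7071, -1.2929, 4.0000)
after link 3: o_3 = (-0.7071, -2.7071, 5.4142)
after link 4: o_4 = (-0.7071, 0.1213, 8.2426)

-0.707 0.121 8.243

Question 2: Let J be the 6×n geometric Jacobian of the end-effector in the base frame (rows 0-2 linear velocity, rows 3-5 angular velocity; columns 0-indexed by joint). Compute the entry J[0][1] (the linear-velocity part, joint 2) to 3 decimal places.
axis z_1 = (0.0000,0.0000,1.0000); lever o_n−o_1 = (-0.0000,-0.5858,5.2426)
cross product → J_v[:, 1] = (0.5858,-0.0000,0.0000)
J_ω[:, 1] = z_1
entry J[0][1] = 0.5858

0.586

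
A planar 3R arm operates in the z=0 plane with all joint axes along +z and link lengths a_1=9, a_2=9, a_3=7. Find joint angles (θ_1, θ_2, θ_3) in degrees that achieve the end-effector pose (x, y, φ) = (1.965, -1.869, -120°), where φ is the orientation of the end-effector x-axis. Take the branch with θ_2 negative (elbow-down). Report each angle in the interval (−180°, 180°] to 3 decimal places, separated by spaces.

104.998 -135.000 -89.998

wrist centre = target − a_3·(cos φ, sin φ) = (5.4650, 4.1932)
cos θ_2 = (47.4490−9²−9²)/(2·9·9) = -0.7071; θ_2 = -134.9999° (elbow-down)
β = atan2(4.1932,5.4650) = 37.4983°; ψ = atan2(-6.3640,2.6361) = -67.4999°
θ_1 = β − ψ = 104.9982°
θ_3 = φ − θ_1 − θ_2 = -89.9983° (wrapped to (-180°,180°])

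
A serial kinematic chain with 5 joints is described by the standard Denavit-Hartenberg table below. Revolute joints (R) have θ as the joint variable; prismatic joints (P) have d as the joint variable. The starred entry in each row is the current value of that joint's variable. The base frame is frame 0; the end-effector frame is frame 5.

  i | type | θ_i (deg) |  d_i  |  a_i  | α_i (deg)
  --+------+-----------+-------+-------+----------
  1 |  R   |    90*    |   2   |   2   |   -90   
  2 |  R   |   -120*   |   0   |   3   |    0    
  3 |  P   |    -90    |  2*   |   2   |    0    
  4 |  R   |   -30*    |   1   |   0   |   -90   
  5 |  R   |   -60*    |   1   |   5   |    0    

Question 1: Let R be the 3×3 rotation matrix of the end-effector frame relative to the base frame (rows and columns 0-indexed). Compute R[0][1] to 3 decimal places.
End-effector y-axis (col 1 of R) = (0.5000,-0.4330,-0.7500)
R[0][1] = 0.5000

0.500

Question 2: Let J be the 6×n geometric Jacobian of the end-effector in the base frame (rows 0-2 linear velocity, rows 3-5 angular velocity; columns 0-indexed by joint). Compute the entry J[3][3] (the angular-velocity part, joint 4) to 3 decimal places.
-1.000

axis z_3 = (-1.0000,0.0000,0.0000); lever o_n−o_3 = (-5.3301,-2.1160,-1.6651)
cross product → J_v[:, 3] = (0.0000,-1.6651,2.1160)
J_ω[:, 3] = z_3
entry J[3][3] = -1.0000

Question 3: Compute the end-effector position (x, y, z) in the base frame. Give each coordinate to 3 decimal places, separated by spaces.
-7.330 -3.348 1.933

after link 1: o_1 = (0.0000, 2.0000, 2.0000)
after link 2: o_2 = (0.0000, 0.5000, 4.5981)
after link 3: o_3 = (-2.0000, -1.2321, 3.5981)
after link 4: o_4 = (-3.0000, -1.2321, 3.5981)
after link 5: o_5 = (-7.3301, -3.3481, 1.9330)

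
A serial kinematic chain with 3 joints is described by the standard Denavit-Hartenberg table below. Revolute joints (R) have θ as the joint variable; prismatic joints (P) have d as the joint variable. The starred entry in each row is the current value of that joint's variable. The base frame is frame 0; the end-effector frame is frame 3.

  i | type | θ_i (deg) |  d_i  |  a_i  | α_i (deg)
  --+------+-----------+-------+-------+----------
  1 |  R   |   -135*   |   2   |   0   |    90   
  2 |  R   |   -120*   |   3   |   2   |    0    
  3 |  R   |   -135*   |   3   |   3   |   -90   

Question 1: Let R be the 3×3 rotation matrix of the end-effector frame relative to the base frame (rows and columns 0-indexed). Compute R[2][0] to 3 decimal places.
0.966

End-effector x-axis (col 0 of R) = (0.1830,0.1830,0.9659)
R[2][0] = 0.9659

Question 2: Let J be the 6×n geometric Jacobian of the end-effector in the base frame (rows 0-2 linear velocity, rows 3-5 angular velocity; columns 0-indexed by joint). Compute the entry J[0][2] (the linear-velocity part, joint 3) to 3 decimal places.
axis z_2 = (-0.7071,0.7071,0.0000); lever o_n−o_2 = (-1.5723,2.6704,2.8978)
cross product → J_v[:, 2] = (2.0490,2.0490,-0.7765)
J_ω[:, 2] = z_2
entry J[0][2] = 2.0490

2.049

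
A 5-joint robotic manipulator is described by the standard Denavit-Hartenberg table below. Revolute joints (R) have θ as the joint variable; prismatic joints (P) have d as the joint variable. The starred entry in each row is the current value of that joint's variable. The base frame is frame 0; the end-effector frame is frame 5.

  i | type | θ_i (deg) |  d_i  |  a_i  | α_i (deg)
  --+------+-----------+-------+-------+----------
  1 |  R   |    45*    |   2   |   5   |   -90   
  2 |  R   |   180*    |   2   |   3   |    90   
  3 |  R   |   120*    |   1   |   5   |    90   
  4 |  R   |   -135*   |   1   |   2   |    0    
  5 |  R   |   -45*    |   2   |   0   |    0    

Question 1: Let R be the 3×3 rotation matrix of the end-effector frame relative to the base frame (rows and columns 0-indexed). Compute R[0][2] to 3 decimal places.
End-effector z-axis (col 2 of R) = (-0.9659,-0.2588,-0.0000)
R[0][2] = -0.9659

-0.966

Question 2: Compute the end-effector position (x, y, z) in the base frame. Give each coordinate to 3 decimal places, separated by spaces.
-3.826 5.516 2.414

after link 1: o_1 = (3.5355, 3.5355, 2.0000)
after link 2: o_2 = (-0.0000, 2.8284, 2.0000)
after link 3: o_3 = (-1.2941, 7.6581, 1.0000)
after link 4: o_4 = (-1.8940, 6.0332, 2.4142)
after link 5: o_5 = (-3.8258, 5.5156, 2.4142)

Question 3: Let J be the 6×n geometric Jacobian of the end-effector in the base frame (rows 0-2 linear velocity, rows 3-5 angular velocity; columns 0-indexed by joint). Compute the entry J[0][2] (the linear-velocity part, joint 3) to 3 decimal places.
axis z_2 = (0.0000,0.0000,-1.0000); lever o_n−o_2 = (-3.8258,2.6871,0.4142)
cross product → J_v[:, 2] = (2.6871,3.8258,0.0000)
J_ω[:, 2] = z_2
entry J[0][2] = 2.6871

2.687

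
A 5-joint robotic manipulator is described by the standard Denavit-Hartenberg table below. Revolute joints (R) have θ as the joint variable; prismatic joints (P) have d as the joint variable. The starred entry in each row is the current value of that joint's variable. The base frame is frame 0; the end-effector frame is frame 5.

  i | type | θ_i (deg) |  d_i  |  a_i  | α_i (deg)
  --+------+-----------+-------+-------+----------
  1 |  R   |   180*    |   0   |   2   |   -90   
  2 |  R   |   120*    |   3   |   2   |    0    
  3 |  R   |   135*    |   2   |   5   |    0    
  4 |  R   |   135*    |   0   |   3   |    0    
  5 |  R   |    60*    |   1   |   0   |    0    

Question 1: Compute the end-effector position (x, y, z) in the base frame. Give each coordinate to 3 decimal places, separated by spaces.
after link 1: o_1 = (-2.0000, 0.0000, 0.0000)
after link 2: o_2 = (-1.0000, -3.0000, -1.7321)
after link 3: o_3 = (0.2941, -5.0000, 3.0976)
after link 4: o_4 = (-2.3040, -5.0000, 1.5976)
after link 5: o_5 = (-2.3040, -6.0000, 1.5976)

-2.304 -6.000 1.598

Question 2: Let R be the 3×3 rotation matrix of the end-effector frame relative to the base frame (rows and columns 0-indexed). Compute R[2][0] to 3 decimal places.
-1.000

End-effector x-axis (col 0 of R) = (-0.0000,-0.0000,-1.0000)
R[2][0] = -1.0000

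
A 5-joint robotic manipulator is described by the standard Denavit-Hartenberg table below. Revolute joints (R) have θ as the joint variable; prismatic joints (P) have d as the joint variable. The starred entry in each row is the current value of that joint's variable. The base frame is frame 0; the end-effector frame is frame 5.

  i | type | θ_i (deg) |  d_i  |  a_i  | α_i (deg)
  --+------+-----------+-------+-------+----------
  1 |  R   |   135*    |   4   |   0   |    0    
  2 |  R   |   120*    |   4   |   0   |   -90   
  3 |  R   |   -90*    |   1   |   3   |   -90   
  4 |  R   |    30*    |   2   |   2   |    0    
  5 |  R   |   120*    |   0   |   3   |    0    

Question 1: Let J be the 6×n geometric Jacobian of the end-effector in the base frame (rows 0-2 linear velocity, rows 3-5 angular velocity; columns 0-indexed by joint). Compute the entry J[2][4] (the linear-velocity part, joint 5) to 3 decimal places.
axis z_4 = (-0.2588,-0.9659,-0.0000); lever o_n−o_4 = (-1.4489,0.3882,-2.5981)
cross product → J_v[:, 4] = (2.5095,-0.6724,-1.5000)
J_ω[:, 4] = z_4
entry J[2][4] = -1.5000

-1.500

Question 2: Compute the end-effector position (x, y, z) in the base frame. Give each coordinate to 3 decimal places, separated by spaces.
after link 1: o_1 = (0.0000, 0.0000, 4.0000)
after link 2: o_2 = (0.0000, 0.0000, 8.0000)
after link 3: o_3 = (0.9659, -0.2588, 11.0000)
after link 4: o_4 = (-0.5176, -1.9319, 12.7321)
after link 5: o_5 = (-1.9665, -1.5436, 10.1340)

-1.967 -1.544 10.134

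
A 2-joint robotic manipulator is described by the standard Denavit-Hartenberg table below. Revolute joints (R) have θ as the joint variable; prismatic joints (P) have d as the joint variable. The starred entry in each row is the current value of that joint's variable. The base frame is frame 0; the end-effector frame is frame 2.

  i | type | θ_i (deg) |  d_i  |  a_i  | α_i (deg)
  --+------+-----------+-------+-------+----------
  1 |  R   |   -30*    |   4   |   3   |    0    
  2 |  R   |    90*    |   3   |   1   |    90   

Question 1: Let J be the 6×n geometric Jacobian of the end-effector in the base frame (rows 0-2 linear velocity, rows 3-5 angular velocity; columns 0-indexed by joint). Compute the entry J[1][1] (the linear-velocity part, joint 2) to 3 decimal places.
axis z_1 = (0.0000,0.0000,1.0000); lever o_n−o_1 = (0.5000,0.8660,3.0000)
cross product → J_v[:, 1] = (-0.8660,0.5000,0.0000)
J_ω[:, 1] = z_1
entry J[1][1] = 0.5000

0.500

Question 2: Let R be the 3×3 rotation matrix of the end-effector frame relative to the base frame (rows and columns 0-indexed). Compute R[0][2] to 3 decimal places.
0.866

End-effector z-axis (col 2 of R) = (0.8660,-0.5000,0.0000)
R[0][2] = 0.8660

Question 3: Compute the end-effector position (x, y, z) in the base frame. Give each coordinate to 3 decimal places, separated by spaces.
after link 1: o_1 = (2.5981, -1.5000, 4.0000)
after link 2: o_2 = (3.0981, -0.6340, 7.0000)

3.098 -0.634 7.000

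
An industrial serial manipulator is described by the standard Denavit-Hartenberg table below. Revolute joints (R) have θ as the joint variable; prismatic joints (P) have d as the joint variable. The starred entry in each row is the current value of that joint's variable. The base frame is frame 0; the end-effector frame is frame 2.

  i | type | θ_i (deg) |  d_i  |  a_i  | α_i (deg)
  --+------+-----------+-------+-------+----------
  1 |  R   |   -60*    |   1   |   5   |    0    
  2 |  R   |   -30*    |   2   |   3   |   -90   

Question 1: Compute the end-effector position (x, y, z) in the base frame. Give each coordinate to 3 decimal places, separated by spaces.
2.500 -7.330 3.000

after link 1: o_1 = (2.5000, -4.3301, 1.0000)
after link 2: o_2 = (2.5000, -7.3301, 3.0000)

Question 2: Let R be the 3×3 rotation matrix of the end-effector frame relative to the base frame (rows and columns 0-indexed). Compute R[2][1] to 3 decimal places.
End-effector y-axis (col 1 of R) = (0.0000,0.0000,-1.0000)
R[2][1] = -1.0000

-1.000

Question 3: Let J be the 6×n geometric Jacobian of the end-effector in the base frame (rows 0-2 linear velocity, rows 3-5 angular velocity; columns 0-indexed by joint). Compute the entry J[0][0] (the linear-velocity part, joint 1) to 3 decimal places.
7.330

axis z_0 = ẑ; lever o_n−o_0 = (2.5000,-7.3301,3.0000)
cross product → J_v[:, 0] = (7.3301,2.5000,-0.0000)
J_ω[:, 0] = z_0
entry J[0][0] = 7.3301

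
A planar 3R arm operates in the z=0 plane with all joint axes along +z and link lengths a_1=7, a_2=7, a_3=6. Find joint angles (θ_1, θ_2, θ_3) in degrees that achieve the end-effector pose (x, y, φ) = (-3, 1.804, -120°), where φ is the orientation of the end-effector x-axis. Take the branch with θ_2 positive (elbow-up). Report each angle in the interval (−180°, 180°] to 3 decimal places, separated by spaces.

30.001 119.999 90.001

wrist centre = target − a_3·(cos φ, sin φ) = (-0.0000, 7.0002)
cos θ_2 = (49.0021−7²−7²)/(2·7·7) = -0.5000; θ_2 = 119.9986° (elbow-up)
β = atan2(7.0002,-0.0000) = 90.0000°; ψ = atan2(6.0623,3.5002) = 59.9993°
θ_1 = β − ψ = 30.0007°
θ_3 = φ − θ_1 − θ_2 = 90.0007° (wrapped to (-180°,180°])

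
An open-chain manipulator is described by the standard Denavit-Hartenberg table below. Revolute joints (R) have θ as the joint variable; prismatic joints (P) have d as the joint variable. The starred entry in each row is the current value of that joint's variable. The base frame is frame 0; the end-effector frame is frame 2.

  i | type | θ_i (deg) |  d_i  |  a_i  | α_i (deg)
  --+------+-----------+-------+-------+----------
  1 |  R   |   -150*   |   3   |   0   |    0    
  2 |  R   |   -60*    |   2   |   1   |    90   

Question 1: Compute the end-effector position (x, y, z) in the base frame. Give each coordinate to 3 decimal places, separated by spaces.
-0.866 0.500 5.000

after link 1: o_1 = (0.0000, 0.0000, 3.0000)
after link 2: o_2 = (-0.8660, 0.5000, 5.0000)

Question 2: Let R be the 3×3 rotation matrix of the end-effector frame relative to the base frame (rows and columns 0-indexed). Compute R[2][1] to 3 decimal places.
End-effector y-axis (col 1 of R) = (-0.0000,-0.0000,1.0000)
R[2][1] = 1.0000

1.000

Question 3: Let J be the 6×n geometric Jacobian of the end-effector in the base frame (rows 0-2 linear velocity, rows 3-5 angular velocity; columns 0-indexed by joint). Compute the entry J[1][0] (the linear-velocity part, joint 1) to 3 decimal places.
-0.866

axis z_0 = ẑ; lever o_n−o_0 = (-0.8660,0.5000,5.0000)
cross product → J_v[:, 0] = (-0.5000,-0.8660,0.0000)
J_ω[:, 0] = z_0
entry J[1][0] = -0.8660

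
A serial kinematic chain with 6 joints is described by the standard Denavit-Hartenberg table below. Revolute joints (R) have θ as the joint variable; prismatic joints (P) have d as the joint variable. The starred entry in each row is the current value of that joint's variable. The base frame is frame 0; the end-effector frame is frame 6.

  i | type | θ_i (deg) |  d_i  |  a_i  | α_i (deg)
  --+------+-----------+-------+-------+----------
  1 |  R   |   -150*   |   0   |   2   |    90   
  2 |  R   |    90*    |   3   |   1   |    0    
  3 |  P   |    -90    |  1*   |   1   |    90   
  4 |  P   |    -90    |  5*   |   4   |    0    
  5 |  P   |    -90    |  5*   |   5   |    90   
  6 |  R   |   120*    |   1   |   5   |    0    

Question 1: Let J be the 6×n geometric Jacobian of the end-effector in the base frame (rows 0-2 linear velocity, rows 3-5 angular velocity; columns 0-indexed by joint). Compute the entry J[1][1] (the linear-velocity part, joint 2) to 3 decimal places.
axis z_1 = (-0.5000,0.8660,0.0000); lever o_n−o_1 = (0.7990,1.6160,-13.3301)
cross product → J_v[:, 1] = (-11.5442,-6.6651,-1.5000)
J_ω[:, 1] = z_1
entry J[1][1] = -6.6651

-6.665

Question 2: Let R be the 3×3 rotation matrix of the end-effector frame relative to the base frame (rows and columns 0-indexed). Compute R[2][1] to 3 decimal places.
End-effector y-axis (col 1 of R) = (-0.7500,-0.4330,0.5000)
R[2][1] = 0.5000

0.500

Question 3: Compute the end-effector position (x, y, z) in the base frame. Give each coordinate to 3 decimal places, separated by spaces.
-0.933 0.616 -13.330

after link 1: o_1 = (-1.7321, -1.0000, 0.0000)
after link 2: o_2 = (-3.2321, 1.5981, 1.0000)
after link 3: o_3 = (-4.5981, 1.9641, 1.0000)
after link 4: o_4 = (-2.5981, -1.5000, -4.0000)
after link 5: o_5 = (1.7321, 1.0000, -9.0000)
after link 6: o_6 = (-0.9330, 0.6160, -13.3301)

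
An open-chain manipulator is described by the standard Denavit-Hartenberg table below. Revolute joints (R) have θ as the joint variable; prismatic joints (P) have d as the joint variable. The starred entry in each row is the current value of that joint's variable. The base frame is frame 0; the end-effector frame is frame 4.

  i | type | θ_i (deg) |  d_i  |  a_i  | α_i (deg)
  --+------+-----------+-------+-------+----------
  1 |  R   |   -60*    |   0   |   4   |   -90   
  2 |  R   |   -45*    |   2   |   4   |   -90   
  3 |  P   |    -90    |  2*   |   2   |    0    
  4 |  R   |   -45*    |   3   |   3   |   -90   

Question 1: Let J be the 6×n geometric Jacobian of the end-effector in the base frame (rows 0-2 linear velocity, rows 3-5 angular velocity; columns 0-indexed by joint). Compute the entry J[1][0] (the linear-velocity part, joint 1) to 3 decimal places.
9.733

axis z_0 = ẑ; lever o_n−o_0 = (9.7332,-4.6158,-2.2071)
cross product → J_v[:, 0] = (4.6158,9.7332,-0.0000)
J_ω[:, 0] = z_0
entry J[1][0] = 9.7332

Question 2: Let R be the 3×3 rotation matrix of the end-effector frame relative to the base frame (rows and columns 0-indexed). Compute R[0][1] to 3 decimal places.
End-effector y-axis (col 1 of R) = (-0.3536,0.6124,0.7071)
R[0][1] = -0.3536

-0.354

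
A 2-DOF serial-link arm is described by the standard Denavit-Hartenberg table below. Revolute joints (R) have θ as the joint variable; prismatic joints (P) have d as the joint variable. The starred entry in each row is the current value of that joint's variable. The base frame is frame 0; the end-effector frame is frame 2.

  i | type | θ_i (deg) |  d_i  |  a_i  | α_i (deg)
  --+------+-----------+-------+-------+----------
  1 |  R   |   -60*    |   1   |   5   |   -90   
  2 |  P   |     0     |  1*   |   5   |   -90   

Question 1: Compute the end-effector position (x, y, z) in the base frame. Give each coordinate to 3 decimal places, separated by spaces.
5.866 -8.160 1.000

after link 1: o_1 = (2.5000, -4.3301, 1.0000)
after link 2: o_2 = (5.8660, -8.1603, 1.0000)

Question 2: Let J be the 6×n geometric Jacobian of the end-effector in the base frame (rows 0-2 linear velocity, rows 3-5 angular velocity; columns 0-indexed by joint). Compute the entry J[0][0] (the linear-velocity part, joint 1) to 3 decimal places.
axis z_0 = ẑ; lever o_n−o_0 = (5.8660,-8.1603,1.0000)
cross product → J_v[:, 0] = (8.1603,5.8660,-0.0000)
J_ω[:, 0] = z_0
entry J[0][0] = 8.1603

8.160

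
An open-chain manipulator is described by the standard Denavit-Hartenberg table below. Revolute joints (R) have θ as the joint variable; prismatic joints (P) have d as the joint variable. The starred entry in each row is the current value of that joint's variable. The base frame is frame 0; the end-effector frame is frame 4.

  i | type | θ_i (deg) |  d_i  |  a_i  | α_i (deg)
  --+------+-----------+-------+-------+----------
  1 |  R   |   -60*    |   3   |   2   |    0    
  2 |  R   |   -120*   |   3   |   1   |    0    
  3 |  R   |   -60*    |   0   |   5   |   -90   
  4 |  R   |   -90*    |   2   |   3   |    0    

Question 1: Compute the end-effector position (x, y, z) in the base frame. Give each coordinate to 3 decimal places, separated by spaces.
after link 1: o_1 = (1.0000, -1.7321, 3.0000)
after link 2: o_2 = (0.0000, -1.7321, 6.0000)
after link 3: o_3 = (-2.5000, 2.5981, 6.0000)
after link 4: o_4 = (-4.2321, 1.5981, 9.0000)

-4.232 1.598 9.000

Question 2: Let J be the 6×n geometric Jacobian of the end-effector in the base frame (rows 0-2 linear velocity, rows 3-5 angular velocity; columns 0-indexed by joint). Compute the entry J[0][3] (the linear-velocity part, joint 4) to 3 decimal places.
-1.500

axis z_3 = (-0.8660,-0.5000,0.0000); lever o_n−o_3 = (-1.7321,-1.0000,3.0000)
cross product → J_v[:, 3] = (-1.5000,2.5981,-0.0000)
J_ω[:, 3] = z_3
entry J[0][3] = -1.5000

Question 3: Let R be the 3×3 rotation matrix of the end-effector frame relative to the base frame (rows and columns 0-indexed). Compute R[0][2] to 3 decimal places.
End-effector z-axis (col 2 of R) = (-0.8660,-0.5000,0.0000)
R[0][2] = -0.8660

-0.866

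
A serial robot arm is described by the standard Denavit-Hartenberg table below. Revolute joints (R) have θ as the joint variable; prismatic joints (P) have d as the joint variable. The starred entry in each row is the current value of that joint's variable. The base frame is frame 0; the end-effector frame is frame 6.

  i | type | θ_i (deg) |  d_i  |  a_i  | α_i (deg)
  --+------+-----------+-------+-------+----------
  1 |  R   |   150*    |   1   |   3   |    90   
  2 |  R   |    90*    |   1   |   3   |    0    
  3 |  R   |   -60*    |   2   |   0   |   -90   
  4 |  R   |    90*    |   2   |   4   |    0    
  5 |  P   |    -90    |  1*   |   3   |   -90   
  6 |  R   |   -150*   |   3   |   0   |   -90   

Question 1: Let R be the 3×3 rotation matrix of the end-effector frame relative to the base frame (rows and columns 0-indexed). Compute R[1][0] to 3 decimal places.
-0.500

End-effector x-axis (col 0 of R) = (0.8660,-0.5000,-0.0000)
R[1][0] = -0.5000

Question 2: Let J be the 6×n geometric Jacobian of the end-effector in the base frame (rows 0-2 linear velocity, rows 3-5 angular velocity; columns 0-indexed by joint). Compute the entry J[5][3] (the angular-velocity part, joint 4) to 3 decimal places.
0.866

axis z_3 = (0.4330,-0.2500,0.8660); lever o_n−o_3 = (-4.4510,-5.5131,4.0981)
cross product → J_v[:, 3] = (3.7500,-5.6292,-3.5000)
J_ω[:, 3] = z_3
entry J[5][3] = 0.8660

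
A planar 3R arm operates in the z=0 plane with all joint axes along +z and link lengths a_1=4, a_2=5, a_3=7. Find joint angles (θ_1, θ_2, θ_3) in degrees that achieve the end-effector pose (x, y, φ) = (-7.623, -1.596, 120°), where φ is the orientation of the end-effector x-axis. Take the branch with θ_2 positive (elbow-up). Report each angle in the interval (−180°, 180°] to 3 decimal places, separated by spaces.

-134.993 29.983 -134.990

wrist centre = target − a_3·(cos φ, sin φ) = (-4.1230, -7.6582)
cos θ_2 = (75.6468−4²−5²)/(2·4·5) = 0.8662; θ_2 = 29.9834° (elbow-up)
β = atan2(-7.6582,-4.1230) = -118.2971°; ψ = atan2(2.4987,8.3309) = 16.6960°
θ_1 = β − ψ = -134.9931°
θ_3 = φ − θ_1 − θ_2 = -134.9903° (wrapped to (-180°,180°])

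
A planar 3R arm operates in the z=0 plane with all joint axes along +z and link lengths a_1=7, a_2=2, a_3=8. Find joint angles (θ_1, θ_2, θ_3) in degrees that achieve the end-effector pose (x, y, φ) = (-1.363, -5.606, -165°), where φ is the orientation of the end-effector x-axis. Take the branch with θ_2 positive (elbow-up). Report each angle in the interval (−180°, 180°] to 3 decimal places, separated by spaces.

-44.997 89.990 150.007

wrist centre = target − a_3·(cos φ, sin φ) = (6.3644, -3.5354)
cos θ_2 = (53.0051−7²−2²)/(2·7·2) = 0.0002; θ_2 = 89.9896° (elbow-up)
β = atan2(-3.5354,6.3644) = -29.0523°; ψ = atan2(2.0000,7.0004) = 15.9446°
θ_1 = β − ψ = -44.9969°
θ_3 = φ − θ_1 − θ_2 = 150.0073° (wrapped to (-180°,180°])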